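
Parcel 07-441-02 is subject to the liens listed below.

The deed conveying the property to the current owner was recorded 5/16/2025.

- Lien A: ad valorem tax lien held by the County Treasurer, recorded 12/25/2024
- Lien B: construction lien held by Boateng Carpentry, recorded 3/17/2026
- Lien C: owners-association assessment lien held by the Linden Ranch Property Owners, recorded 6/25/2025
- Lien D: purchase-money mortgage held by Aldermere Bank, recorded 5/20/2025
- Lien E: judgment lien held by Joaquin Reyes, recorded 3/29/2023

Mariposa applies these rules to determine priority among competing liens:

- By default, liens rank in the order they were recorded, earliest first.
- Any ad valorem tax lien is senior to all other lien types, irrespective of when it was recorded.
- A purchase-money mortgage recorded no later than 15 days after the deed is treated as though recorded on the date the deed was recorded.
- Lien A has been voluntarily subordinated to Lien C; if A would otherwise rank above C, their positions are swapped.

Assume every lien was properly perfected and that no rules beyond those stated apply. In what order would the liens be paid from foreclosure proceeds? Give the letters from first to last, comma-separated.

C, E, D, A, B

Effective dates: D's effective date is the deed date, 5/16/2025.
A is an ad valorem tax lien and takes priority over every other lien.
Remaining liens by effective date: E (3/29/2023), D (5/16/2025), C (6/25/2025), B (3/17/2026).
A is senior to C before the subordination, so the two trade places.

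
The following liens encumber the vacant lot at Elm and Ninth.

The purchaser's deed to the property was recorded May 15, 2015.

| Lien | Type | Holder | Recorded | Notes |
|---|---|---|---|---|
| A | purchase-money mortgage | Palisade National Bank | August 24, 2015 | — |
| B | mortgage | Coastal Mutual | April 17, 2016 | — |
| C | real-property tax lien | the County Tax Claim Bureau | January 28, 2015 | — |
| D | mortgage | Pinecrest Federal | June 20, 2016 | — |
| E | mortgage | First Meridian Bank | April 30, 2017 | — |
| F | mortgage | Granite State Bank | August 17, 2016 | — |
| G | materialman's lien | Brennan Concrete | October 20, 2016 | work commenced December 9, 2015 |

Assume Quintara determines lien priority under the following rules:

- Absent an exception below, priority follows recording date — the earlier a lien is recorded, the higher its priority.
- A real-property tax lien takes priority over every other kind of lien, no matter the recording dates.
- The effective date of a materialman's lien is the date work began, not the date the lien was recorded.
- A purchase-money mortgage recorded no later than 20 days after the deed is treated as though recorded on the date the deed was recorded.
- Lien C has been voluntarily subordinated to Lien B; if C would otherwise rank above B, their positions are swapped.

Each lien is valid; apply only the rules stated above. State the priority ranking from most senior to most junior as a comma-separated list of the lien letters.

Adjusting effective dates: A was recorded 101 days after the deed — beyond 20 days — so no relation-back applies; G relates back to December 9, 2015 (work commenced).
C is a real-property tax lien, so it outranks all other liens regardless of date.
Remaining liens by effective date: A (August 24, 2015), G (December 9, 2015), B (April 17, 2016), D (June 20, 2016), F (August 17, 2016), E (April 30, 2017).
C is senior to B before the subordination, so the two trade places.

B, A, G, C, D, F, E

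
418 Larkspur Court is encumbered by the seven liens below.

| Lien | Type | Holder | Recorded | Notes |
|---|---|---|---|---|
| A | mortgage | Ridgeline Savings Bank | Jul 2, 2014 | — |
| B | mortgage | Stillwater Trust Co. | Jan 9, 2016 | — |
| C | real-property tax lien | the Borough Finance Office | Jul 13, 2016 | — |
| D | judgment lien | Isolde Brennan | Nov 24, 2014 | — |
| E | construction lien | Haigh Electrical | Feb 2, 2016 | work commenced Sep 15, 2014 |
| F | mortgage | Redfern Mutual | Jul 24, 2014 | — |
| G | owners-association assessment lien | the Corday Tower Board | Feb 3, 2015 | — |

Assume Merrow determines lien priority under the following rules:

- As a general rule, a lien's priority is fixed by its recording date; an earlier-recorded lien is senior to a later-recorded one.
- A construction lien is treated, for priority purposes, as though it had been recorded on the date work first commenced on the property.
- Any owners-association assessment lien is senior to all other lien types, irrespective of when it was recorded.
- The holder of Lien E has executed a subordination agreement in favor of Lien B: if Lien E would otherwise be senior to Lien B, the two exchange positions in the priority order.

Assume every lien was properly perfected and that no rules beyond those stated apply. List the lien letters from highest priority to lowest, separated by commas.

Effective dates after the stated exceptions: E's effective date is Sep 15, 2014, when work began.
G is an owners-association assessment lien, so it outranks all other liens regardless of date.
Ordering the rest by effective date: A (Jul 2, 2014), F (Jul 24, 2014), E (Sep 15, 2014), D (Nov 24, 2014), B (Jan 9, 2016), C (Jul 13, 2016).
E is senior to B before the subordination, so the two trade places.

G, A, F, B, D, E, C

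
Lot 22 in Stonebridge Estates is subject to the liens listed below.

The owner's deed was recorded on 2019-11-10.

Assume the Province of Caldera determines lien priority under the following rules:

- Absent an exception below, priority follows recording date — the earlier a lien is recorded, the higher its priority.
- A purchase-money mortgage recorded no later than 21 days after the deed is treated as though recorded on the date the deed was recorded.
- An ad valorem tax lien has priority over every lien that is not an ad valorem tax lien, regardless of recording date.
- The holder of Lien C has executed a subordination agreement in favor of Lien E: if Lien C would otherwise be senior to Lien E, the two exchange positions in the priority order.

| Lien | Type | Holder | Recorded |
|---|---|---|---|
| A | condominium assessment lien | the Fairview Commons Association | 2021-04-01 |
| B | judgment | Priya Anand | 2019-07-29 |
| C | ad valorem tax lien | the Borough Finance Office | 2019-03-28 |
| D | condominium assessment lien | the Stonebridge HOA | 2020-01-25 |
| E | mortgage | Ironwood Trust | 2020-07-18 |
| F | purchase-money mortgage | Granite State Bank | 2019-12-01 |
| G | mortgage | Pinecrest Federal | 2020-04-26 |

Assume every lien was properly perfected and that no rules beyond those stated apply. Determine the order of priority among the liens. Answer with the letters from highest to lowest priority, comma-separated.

E, B, F, D, G, C, A

First, effective dates: F was recorded within the 21-day window, so its effective date is the deed date 2019-11-10.
C is an ad valorem tax lien, so it outranks all other liens regardless of date.
Ordering the rest by effective date: B (2019-07-29), F (2019-11-10), D (2020-01-25), G (2020-04-26), E (2020-07-18), A (2021-04-01).
The subordination applies — C was senior to E — so C and E swap.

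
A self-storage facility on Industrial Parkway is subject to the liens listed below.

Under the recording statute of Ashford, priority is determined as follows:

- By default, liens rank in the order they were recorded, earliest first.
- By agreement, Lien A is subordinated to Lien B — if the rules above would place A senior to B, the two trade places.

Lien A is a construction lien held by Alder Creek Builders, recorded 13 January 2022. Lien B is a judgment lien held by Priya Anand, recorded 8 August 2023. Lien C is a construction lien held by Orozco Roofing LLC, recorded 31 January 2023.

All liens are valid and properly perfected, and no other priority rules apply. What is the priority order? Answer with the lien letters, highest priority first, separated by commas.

B, C, A

Ordering by effective date: A (13 January 2022), C (31 January 2023), B (8 August 2023).
A would otherwise be senior to B, so under the subordination agreement A and B exchange positions.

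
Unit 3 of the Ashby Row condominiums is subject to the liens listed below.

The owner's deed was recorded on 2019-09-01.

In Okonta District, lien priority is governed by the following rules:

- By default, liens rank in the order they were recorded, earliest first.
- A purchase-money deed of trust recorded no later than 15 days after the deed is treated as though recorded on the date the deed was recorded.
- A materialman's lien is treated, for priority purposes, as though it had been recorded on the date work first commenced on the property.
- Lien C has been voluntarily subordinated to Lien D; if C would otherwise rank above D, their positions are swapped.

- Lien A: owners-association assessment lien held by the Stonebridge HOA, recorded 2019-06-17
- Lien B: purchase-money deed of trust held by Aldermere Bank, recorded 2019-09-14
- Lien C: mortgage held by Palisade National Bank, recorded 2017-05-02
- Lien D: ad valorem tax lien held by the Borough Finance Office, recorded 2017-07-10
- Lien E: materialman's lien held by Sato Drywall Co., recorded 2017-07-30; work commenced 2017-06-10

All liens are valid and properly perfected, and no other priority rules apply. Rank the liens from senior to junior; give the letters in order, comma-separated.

D, E, C, A, B

Effective dates after the stated exceptions: B was recorded within the 15-day window, so its effective date is the deed date 2019-09-01; E is treated as recorded 2017-06-10, the work-commencement date.
By effective date: C (2017-05-02), E (2017-06-10), D (2017-07-10), A (2019-06-17), B (2019-09-01).
C is senior to D before the subordination, so the two trade places.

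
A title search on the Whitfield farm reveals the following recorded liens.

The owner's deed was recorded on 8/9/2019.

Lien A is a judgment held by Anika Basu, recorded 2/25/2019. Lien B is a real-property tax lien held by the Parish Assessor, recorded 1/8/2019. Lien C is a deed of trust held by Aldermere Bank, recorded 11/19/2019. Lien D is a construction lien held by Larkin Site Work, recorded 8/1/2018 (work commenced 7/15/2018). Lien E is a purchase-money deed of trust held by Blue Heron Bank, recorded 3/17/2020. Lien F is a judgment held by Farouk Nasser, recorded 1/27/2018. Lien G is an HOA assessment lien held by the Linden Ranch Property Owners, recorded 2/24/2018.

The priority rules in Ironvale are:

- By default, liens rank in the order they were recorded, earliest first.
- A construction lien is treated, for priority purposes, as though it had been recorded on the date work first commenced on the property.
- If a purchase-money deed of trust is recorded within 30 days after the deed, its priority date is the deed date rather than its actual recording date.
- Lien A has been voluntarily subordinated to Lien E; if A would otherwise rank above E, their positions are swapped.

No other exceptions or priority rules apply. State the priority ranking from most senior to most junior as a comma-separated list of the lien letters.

First, effective dates: D is treated as recorded 7/15/2018, the work-commencement date; E was recorded 221 days after the deed, outside the 30-day window, so it keeps its recording date.
By effective date, earliest first: F (1/27/2018), G (2/24/2018), D (7/15/2018), B (1/8/2019), A (2/25/2019), C (11/19/2019), E (3/17/2020).
A is senior to E before the subordination, so the two trade places.

F, G, D, B, E, C, A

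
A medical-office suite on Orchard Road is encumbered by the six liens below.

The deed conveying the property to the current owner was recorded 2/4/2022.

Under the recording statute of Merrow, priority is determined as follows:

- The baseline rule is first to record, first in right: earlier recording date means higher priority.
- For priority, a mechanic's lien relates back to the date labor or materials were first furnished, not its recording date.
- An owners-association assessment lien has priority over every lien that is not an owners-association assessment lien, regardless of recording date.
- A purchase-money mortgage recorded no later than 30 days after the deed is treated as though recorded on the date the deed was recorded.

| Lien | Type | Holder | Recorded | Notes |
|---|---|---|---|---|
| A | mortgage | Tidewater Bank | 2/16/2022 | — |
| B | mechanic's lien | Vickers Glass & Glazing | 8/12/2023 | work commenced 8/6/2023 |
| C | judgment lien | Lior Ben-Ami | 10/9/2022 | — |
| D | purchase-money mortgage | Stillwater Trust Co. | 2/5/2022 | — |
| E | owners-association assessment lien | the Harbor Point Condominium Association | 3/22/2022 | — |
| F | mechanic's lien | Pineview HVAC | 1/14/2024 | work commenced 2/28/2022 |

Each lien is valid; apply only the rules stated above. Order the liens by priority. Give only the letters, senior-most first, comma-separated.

E, D, A, F, C, B

Effective dates after the stated exceptions: B is treated as recorded 8/6/2023, the work-commencement date; D's effective date is the deed date, 2/4/2022; F's effective date is 2/28/2022, when work began.
E is an owners-association assessment lien and takes priority over every other lien.
Remaining liens by effective date: D (2/4/2022), A (2/16/2022), F (2/28/2022), C (10/9/2022), B (8/6/2023).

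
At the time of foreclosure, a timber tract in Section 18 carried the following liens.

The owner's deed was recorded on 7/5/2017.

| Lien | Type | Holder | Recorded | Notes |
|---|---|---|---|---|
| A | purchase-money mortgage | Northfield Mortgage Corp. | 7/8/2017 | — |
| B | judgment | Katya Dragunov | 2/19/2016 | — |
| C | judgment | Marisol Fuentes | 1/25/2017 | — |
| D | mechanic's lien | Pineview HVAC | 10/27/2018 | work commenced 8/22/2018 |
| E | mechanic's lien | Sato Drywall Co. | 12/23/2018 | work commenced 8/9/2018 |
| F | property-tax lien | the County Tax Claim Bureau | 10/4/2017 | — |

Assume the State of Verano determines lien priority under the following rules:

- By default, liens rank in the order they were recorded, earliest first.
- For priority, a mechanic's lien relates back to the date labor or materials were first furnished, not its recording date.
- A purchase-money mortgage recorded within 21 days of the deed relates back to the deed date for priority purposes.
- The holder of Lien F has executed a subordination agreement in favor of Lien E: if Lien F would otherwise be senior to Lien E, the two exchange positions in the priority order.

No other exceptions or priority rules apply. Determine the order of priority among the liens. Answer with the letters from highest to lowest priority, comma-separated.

B, C, A, E, F, D

First, effective dates: A's effective date is the deed date, 7/5/2017; D relates back to 8/22/2018 (work commenced); E relates back to 8/9/2018 (work commenced).
By effective date, earliest first: B (2/19/2016), C (1/25/2017), A (7/5/2017), F (10/4/2017), E (8/9/2018), D (8/22/2018).
F would otherwise be senior to E, so under the subordination agreement F and E exchange positions.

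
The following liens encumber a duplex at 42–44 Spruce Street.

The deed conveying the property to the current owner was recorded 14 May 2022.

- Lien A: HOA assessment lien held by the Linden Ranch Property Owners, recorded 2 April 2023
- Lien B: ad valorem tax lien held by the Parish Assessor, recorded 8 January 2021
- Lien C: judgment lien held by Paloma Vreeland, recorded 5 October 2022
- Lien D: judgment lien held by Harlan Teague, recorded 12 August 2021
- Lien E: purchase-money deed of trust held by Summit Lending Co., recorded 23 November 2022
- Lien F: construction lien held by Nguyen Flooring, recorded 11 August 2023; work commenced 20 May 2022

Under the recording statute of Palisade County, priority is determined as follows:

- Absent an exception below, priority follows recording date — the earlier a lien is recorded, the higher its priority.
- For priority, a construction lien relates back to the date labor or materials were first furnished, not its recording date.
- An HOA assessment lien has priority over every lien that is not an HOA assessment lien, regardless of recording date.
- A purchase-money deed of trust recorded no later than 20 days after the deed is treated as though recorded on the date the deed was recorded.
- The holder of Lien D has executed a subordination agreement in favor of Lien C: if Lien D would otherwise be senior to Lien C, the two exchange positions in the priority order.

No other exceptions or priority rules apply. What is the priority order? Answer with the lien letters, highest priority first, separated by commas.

First, effective dates: E missed the 20-day window (193 days after the deed), so its recording date stands; F's effective date is 20 May 2022, when work began.
A is an HOA assessment lien, so it outranks all other liens regardless of date.
Remaining liens by effective date: B (8 January 2021), D (12 August 2021), F (20 May 2022), C (5 October 2022), E (23 November 2022).
The subordination applies — D was senior to C — so D and C swap.

A, B, C, F, D, E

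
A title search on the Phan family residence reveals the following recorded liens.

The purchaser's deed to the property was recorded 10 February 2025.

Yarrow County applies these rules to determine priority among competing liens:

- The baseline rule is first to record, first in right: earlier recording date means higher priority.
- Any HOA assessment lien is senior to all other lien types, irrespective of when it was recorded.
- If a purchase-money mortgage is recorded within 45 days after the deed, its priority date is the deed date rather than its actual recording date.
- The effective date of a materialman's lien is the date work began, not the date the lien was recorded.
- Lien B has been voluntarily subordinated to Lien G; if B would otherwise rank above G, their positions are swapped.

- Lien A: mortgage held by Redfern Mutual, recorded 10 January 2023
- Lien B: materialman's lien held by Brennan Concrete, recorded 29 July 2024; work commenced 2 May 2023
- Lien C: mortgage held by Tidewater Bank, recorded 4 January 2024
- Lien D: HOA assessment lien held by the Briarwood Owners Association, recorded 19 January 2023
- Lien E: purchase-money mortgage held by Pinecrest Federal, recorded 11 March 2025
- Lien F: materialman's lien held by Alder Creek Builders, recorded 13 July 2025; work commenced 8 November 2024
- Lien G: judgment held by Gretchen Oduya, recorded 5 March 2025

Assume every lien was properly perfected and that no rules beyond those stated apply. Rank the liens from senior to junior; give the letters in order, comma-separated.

D, A, G, C, F, E, B

First, effective dates: B's effective date is 2 May 2023, when work began; E relates back to the deed date 10 February 2025; F's effective date is 8 November 2024, when work began.
D, as an HOA assessment lien, has superpriority and ranks first.
Ordering the rest by effective date: A (10 January 2023), B (2 May 2023), C (4 January 2024), F (8 November 2024), E (10 February 2025), G (5 March 2025).
B would otherwise be senior to G, so under the subordination agreement B and G exchange positions.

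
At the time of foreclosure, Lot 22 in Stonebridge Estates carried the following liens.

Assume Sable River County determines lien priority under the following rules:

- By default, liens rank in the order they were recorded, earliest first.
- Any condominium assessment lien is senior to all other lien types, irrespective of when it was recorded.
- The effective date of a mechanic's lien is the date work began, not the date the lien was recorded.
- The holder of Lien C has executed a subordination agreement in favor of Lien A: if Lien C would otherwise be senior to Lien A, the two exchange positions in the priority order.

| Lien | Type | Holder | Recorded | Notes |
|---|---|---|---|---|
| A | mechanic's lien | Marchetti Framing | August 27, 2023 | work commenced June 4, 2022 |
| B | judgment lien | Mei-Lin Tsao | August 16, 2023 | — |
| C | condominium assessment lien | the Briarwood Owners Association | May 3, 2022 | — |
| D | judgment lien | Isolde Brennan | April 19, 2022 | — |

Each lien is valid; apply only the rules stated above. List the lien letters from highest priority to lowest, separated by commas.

Adjusting effective dates: A is treated as recorded June 4, 2022, the work-commencement date.
As a condominium assessment lien, C is senior to every other lien.
Ordering the rest by effective date: D (April 19, 2022), A (June 4, 2022), B (August 16, 2023).
C is senior to A before the subordination, so the two trade places.

A, D, C, B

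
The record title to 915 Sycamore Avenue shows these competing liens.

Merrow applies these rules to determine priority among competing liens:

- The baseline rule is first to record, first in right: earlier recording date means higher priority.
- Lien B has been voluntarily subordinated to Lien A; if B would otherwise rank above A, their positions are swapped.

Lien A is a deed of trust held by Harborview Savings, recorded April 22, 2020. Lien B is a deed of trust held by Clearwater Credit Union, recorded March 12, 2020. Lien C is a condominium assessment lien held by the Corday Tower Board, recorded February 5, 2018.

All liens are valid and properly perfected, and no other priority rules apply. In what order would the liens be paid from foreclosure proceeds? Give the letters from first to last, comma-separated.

Sorted by effective date: C (February 5, 2018), B (March 12, 2020), A (April 22, 2020).
The subordination applies — B was senior to A — so B and A swap.

C, A, B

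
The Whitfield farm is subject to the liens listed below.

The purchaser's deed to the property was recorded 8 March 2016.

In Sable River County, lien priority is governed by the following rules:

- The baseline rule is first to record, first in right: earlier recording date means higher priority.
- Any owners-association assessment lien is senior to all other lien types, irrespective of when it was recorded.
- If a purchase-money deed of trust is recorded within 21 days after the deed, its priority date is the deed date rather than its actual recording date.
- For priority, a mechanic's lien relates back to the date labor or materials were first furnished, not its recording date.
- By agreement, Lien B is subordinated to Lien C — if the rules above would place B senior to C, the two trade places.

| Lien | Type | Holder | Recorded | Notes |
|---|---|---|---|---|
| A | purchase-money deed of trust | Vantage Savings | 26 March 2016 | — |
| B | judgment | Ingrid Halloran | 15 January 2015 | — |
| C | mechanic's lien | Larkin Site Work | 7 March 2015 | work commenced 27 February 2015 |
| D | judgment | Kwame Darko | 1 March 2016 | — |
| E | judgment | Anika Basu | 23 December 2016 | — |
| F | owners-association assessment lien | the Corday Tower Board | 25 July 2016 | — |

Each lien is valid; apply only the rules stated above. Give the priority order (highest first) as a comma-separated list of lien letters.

Adjusting effective dates: A was recorded within the 21-day window, so its effective date is the deed date 8 March 2016; C is treated as recorded 27 February 2015, the work-commencement date.
F is an owners-association assessment lien, so it outranks all other liens regardless of date.
Among the remaining liens, by effective date: B (15 January 2015), C (27 February 2015), D (1 March 2016), A (8 March 2016), E (23 December 2016).
The subordination applies — B was senior to C — so B and C swap.

F, C, B, D, A, E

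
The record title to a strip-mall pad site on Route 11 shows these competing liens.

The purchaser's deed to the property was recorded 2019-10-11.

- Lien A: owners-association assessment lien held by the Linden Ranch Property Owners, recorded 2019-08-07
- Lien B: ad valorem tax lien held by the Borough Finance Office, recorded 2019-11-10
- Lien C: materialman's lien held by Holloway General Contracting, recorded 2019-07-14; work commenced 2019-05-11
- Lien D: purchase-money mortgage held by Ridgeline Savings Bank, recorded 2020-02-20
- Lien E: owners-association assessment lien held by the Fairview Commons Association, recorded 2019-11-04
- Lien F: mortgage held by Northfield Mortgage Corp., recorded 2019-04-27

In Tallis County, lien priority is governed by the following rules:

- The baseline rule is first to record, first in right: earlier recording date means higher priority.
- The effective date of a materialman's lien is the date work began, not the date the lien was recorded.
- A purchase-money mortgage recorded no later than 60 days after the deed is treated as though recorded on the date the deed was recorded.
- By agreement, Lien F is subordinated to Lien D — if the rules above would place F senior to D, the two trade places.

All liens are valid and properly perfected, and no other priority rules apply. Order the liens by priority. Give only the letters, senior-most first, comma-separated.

D, C, A, E, B, F

First, effective dates: C relates back to 2019-05-11 (work commenced); D was recorded 132 days after the deed — beyond 60 days — so no relation-back applies.
By effective date: F (2019-04-27), C (2019-05-11), A (2019-08-07), E (2019-11-04), B (2019-11-10), D (2020-02-20).
F is senior to D before the subordination, so the two trade places.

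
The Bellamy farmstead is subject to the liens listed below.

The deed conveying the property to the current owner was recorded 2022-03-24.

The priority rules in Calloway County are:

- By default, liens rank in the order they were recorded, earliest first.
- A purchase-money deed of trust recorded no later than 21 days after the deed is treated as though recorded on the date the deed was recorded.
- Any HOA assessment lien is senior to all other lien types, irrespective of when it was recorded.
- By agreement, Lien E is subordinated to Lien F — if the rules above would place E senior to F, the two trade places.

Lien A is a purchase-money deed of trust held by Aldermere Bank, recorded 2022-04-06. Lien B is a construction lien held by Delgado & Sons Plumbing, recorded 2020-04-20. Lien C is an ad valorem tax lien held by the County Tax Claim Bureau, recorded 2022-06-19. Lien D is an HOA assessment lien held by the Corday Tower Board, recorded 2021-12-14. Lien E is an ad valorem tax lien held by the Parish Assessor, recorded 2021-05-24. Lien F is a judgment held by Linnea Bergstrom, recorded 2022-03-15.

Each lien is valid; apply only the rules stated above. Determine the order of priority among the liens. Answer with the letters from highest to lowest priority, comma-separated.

Effective dates after the stated exceptions: A relates back to the deed date 2022-03-24.
As an HOA assessment lien, D is senior to every other lien.
Among the remaining liens, by effective date: B (2020-04-20), E (2021-05-24), F (2022-03-15), A (2022-03-24), C (2022-06-19).
Because E would otherwise rank above F, the subordination swaps them.

D, B, F, E, A, C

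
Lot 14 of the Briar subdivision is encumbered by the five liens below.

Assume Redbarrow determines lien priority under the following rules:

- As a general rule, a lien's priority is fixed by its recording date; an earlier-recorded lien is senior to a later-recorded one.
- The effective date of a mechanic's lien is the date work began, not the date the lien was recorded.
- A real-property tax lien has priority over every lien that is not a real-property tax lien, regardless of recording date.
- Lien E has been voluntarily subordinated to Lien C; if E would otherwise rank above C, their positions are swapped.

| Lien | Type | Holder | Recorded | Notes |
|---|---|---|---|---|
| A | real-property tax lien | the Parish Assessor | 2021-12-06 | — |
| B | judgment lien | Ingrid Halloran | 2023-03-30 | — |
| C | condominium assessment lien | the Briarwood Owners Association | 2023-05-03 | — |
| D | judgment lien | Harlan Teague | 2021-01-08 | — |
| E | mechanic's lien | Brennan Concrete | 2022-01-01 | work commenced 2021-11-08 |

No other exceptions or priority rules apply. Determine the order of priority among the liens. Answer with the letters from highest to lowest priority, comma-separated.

Effective dates: E relates back to 2021-11-08 (work commenced).
A, as a real-property tax lien, has superpriority and ranks first.
Ordering the rest by effective date: D (2021-01-08), E (2021-11-08), B (2023-03-30), C (2023-05-03).
E is senior to C before the subordination, so the two trade places.

A, D, C, B, E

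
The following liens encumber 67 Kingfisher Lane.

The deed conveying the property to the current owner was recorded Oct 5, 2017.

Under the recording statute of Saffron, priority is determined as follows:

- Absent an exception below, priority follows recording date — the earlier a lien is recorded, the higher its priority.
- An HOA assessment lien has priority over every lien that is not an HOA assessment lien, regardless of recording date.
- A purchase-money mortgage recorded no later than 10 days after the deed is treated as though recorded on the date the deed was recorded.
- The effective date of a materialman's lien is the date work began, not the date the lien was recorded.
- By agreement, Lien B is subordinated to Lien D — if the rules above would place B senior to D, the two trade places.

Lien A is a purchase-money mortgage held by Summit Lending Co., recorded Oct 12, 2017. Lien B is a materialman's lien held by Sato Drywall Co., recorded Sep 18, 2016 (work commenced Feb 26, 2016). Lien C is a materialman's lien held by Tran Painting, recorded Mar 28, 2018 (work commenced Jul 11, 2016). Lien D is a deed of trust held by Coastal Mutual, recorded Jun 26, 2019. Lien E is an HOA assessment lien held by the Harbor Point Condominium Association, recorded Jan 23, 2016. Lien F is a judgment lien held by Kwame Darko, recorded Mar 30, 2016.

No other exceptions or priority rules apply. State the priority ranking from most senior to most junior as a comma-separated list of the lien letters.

E, D, F, C, A, B

First, effective dates: A was recorded within the 10-day window, so its effective date is the deed date Oct 5, 2017; B is treated as recorded Feb 26, 2016, the work-commencement date; C relates back to Jul 11, 2016 (work commenced).
E is an HOA assessment lien and takes priority over every other lien.
The other liens, earliest effective date first: B (Feb 26, 2016), F (Mar 30, 2016), C (Jul 11, 2016), A (Oct 5, 2017), D (Jun 26, 2019).
B would otherwise be senior to D, so under the subordination agreement B and D exchange positions.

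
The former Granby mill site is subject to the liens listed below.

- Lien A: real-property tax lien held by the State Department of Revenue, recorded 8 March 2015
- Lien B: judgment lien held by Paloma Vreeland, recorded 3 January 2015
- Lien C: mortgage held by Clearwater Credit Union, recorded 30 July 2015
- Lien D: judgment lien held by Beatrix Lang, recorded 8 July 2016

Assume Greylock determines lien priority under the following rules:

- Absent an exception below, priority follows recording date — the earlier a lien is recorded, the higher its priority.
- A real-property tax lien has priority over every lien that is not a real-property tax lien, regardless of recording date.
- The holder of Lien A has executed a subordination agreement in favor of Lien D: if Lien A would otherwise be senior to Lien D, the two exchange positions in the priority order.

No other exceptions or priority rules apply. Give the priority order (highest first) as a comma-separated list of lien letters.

D, B, C, A

A, as a real-property tax lien, has superpriority and ranks first.
Among the remaining liens, by effective date: B (3 January 2015), C (30 July 2015), D (8 July 2016).
The subordination applies — A was senior to D — so A and D swap.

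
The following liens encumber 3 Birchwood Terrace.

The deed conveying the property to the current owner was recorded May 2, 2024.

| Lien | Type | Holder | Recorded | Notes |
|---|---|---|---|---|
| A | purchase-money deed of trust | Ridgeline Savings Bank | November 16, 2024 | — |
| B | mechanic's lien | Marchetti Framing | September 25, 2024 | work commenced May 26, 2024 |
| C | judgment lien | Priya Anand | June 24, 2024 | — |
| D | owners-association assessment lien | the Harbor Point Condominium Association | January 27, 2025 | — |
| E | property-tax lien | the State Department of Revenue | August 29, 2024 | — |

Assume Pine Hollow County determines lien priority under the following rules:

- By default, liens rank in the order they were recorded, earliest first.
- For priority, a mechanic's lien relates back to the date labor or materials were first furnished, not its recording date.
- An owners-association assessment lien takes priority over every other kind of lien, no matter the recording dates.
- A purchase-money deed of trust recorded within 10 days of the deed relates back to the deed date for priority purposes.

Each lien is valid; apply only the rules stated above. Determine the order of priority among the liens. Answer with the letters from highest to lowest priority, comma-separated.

First, effective dates: A was recorded 198 days after the deed — beyond 10 days — so no relation-back applies; B relates back to May 26, 2024 (work commenced).
D is an owners-association assessment lien, so it outranks all other liens regardless of date.
The other liens, earliest effective date first: B (May 26, 2024), C (June 24, 2024), E (August 29, 2024), A (November 16, 2024).

D, B, C, E, A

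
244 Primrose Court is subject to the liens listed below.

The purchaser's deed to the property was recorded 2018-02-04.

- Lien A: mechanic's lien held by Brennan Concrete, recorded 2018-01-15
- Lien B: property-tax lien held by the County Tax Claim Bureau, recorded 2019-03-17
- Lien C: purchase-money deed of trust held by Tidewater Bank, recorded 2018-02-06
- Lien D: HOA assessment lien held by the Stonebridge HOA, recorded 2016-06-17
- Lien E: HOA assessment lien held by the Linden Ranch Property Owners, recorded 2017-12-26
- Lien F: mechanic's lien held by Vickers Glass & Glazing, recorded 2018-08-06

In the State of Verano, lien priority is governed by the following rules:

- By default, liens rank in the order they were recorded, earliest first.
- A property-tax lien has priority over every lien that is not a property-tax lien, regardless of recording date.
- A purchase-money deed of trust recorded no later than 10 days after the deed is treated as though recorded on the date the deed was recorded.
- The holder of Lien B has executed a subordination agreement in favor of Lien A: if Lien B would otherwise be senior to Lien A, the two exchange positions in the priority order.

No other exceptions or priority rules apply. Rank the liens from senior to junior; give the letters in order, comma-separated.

First, effective dates: C's effective date is the deed date, 2018-02-04.
B, as a property-tax lien, has superpriority and ranks first.
The other liens, earliest effective date first: D (2016-06-17), E (2017-12-26), A (2018-01-15), C (2018-02-04), F (2018-08-06).
The subordination applies — B was senior to A — so B and A swap.

A, D, E, B, C, F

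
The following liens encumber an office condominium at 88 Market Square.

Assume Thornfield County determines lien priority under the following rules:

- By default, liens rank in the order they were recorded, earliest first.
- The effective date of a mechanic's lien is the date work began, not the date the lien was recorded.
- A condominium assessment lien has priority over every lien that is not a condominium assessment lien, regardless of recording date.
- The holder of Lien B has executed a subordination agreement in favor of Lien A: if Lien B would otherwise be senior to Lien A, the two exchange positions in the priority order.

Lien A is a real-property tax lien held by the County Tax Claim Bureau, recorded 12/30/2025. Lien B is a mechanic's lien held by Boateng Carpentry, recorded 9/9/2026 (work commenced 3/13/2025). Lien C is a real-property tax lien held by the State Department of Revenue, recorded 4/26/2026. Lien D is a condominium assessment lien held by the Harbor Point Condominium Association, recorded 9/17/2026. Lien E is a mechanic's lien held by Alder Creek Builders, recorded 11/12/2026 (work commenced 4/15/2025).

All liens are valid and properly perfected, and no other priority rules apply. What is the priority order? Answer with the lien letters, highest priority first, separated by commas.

D, A, E, B, C

First, effective dates: B is treated as recorded 3/13/2025, the work-commencement date; E relates back to 4/15/2025 (work commenced).
D is a condominium assessment lien and takes priority over every other lien.
Among the remaining liens, by effective date: B (3/13/2025), E (4/15/2025), A (12/30/2025), C (4/26/2026).
The subordination applies — B was senior to A — so B and A swap.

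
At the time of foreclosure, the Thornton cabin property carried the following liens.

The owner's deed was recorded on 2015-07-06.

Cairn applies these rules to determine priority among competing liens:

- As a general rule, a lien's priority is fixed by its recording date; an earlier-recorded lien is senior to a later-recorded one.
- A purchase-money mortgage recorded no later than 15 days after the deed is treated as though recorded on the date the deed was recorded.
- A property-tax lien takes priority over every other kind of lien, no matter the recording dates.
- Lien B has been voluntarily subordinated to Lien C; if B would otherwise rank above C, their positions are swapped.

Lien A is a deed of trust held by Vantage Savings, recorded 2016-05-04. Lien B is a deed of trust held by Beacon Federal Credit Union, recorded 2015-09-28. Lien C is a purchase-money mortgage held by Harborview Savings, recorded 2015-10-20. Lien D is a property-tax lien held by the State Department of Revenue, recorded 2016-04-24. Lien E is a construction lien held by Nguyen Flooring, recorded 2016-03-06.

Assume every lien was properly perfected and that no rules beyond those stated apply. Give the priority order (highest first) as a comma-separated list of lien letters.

D, C, B, E, A

Adjusting effective dates: C was recorded 106 days after the deed, outside the 15-day window, so it keeps its recording date.
D is a property-tax lien, so it outranks all other liens regardless of date.
Among the remaining liens, by effective date: B (2015-09-28), C (2015-10-20), E (2016-03-06), A (2016-05-04).
B would otherwise be senior to C, so under the subordination agreement B and C exchange positions.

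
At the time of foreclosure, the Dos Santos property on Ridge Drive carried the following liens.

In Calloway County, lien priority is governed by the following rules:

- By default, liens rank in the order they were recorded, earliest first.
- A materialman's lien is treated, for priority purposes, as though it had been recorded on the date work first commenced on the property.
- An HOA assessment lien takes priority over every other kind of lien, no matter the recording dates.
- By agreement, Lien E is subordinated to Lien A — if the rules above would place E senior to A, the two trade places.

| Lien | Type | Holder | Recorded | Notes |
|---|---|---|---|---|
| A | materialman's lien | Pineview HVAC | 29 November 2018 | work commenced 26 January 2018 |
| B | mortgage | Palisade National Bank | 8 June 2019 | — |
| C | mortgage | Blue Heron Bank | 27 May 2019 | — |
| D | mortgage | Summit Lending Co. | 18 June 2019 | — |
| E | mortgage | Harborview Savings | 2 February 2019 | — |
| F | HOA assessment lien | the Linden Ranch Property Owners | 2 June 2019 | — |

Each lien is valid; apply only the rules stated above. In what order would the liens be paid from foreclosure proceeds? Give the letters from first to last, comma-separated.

F, A, E, C, B, D

Effective dates: A relates back to 26 January 2018 (work commenced).
F is an HOA assessment lien, so it outranks all other liens regardless of date.
Among the remaining liens, by effective date: A (26 January 2018), E (2 February 2019), C (27 May 2019), B (8 June 2019), D (18 June 2019).
E is already junior to A, so the subordination agreement changes nothing.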